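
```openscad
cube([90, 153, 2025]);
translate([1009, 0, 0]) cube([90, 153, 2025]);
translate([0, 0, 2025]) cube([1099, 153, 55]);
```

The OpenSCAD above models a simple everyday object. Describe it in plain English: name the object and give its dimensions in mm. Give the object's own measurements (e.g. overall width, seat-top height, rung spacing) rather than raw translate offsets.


A door frame. The clear opening is 919 mm wide and 2025 mm high. Two 90 mm wide jambs, 153 mm deep, stand either side of the opening from the floor to the top of the opening. A 55 mm thick head sits across the top of both jambs, spanning the full outside width of the frame.


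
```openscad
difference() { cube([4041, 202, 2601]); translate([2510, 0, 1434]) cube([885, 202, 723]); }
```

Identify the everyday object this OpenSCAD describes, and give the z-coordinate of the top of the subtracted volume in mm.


A wall with a window opening. The window head height is 2157 mm.

A wall with a rectangular opening subtracted — a window. Sill at z = 1434, opening 723 mm tall, so the head is at 1434 + 723 = 2157 mm.


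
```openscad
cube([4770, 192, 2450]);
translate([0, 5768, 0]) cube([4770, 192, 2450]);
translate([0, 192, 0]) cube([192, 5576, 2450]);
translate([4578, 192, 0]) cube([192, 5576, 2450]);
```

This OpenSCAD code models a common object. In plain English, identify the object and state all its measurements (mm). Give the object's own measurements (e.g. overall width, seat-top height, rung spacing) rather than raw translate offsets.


The wall frame of a small rectangular building: four walls, each 2450 mm tall and 192 mm thick, enclosing a footprint 4770 mm (x) by 5960 mm (y) outside-to-outside, with no floor or roof. The front and back walls (the −y and +y sides) span the full width; the two side walls fit between them.


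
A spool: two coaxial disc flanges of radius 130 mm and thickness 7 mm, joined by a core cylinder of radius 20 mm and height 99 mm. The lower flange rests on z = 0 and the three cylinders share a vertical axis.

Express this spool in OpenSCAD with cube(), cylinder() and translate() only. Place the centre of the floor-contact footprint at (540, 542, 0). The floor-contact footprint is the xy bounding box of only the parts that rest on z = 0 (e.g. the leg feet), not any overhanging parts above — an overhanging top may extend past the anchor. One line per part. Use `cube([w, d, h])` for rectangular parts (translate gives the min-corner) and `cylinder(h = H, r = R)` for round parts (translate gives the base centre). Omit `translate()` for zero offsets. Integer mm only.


translate([540, 542, 0]) cylinder(h = 7, r = 130);
translate([540, 542, 7]) cylinder(h = 99, r = 20);
translate([540, 542, 106]) cylinder(h = 7, r = 130);


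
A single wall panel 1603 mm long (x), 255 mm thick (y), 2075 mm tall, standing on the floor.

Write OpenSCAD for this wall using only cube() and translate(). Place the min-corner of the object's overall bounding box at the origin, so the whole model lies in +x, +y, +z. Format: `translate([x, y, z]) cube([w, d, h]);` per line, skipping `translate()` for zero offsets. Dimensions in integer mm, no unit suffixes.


cube([1603, 255, 2075]);


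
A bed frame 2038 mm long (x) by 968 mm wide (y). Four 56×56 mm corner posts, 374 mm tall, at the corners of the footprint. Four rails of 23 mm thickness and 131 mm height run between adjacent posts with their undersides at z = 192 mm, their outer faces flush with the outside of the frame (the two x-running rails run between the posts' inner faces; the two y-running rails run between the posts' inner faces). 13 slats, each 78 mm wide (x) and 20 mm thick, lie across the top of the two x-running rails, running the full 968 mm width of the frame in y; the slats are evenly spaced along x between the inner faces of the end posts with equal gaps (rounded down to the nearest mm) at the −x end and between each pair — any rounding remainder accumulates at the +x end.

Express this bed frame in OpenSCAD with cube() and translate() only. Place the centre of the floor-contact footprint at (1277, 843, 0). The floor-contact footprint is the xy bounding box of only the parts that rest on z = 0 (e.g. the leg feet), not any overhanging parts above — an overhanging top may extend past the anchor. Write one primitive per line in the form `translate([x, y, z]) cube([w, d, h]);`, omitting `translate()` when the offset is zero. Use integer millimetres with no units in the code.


// slat z = rail_z + rail_h = 192 + 131 = 323
// slat gap = ⌊(1926 − 13·78) / 14⌋ = 65
translate([258, 359, 0]) cube([56, 56, 374]);
translate([258, 1271, 0]) cube([56, 56, 374]);
translate([2240, 359, 0]) cube([56, 56, 374]);
translate([2240, 1271, 0]) cube([56, 56, 374]);
translate([314, 359, 192]) cube([1926, 23, 131]);
translate([314, 1304, 192]) cube([1926, 23, 131]);
translate([258, 415, 192]) cube([23, 856, 131]);
translate([2273, 415, 192]) cube([23, 856, 131]);
translate([379, 359, 323]) cube([78, 968, 20]);
translate([522, 359, 323]) cube([78, 968, 20]);
translate([665, 359, 323]) cube([78, 968, 20]);
translate([808, 359, 323]) cube([78, 968, 20]);
translate([951, 359, 323]) cube([78, 968, 20]);
translate([1094, 359, 323]) cube([78, 968, 20]);
translate([1237, 359, 323]) cube([78, 968, 20]);
translate([1380, 359, 323]) cube([78, 968, 20]);
translate([1523, 359, 323]) cube([78, 968, 20]);
translate([1666, 359, 323]) cube([78, 968, 20]);
translate([1809, 359, 323]) cube([78, 968, 20]);
translate([1952, 359, 323]) cube([78, 968, 20]);
translate([2095, 359, 323]) cube([78, 968, 20]);


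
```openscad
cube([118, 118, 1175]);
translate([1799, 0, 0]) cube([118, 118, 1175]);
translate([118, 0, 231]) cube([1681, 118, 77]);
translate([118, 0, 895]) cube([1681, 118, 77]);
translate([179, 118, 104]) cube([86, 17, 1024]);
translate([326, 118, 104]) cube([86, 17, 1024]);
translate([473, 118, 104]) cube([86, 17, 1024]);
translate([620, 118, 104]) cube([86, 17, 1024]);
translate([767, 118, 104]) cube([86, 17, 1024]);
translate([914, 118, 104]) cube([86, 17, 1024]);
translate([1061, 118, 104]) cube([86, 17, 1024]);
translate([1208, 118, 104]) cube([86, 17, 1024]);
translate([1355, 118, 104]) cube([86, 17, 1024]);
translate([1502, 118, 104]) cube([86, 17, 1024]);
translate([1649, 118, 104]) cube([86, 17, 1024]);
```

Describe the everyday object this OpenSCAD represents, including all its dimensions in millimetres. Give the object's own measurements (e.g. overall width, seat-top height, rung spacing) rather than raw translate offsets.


A fence section. Two 118×118 mm posts, 1175 mm tall, stand on the floor with a clear span of 1681 mm between their inner faces. Two horizontal rails of 118×77 mm section span the gap between the posts with their undersides at z = 231 mm and z = 895 mm, flush with the posts' −y face. 11 pickets, each 86 mm wide, 17 mm thick and 1024 mm tall, are fixed to the +y face of the rails with their bottoms at z = 104 mm, spaced across the span with a 61 mm gap after the −x post and between neighbouring pickets, with 64 mm left before the +x post.


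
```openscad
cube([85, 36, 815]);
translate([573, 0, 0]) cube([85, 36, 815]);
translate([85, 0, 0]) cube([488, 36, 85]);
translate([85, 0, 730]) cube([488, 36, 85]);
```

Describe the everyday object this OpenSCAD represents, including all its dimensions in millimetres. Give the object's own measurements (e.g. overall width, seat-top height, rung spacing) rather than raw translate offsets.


A rectangular picture frame lying in the x–z plane (depth along y). The opening is 488 mm wide (x) by 645 mm tall (z), surrounded by a border 85 mm wide on all four sides. The frame is 36 mm deep and is made of two full-height vertical stiles with two horizontal rails fitted between them.


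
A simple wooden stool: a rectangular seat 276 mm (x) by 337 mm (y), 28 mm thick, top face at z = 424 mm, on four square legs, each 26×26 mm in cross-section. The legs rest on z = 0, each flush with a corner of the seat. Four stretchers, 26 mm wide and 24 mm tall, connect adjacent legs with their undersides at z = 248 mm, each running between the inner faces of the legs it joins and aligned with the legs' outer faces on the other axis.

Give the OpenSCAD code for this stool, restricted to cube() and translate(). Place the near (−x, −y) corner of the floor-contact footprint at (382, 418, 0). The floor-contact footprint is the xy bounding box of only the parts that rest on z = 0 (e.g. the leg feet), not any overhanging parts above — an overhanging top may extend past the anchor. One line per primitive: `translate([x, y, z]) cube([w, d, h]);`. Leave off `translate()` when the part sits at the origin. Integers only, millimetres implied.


translate([382, 418, 396]) cube([276, 337, 28]);
translate([382, 418, 0]) cube([26, 26, 396]);
translate([632, 418, 0]) cube([26, 26, 396]);
translate([382, 729, 0]) cube([26, 26, 396]);
translate([632, 729, 0]) cube([26, 26, 396]);
translate([408, 418, 248]) cube([224, 26, 24]);
translate([408, 729, 248]) cube([224, 26, 24]);
translate([382, 444, 248]) cube([26, 285, 24]);
translate([632, 444, 248]) cube([26, 285, 24]);


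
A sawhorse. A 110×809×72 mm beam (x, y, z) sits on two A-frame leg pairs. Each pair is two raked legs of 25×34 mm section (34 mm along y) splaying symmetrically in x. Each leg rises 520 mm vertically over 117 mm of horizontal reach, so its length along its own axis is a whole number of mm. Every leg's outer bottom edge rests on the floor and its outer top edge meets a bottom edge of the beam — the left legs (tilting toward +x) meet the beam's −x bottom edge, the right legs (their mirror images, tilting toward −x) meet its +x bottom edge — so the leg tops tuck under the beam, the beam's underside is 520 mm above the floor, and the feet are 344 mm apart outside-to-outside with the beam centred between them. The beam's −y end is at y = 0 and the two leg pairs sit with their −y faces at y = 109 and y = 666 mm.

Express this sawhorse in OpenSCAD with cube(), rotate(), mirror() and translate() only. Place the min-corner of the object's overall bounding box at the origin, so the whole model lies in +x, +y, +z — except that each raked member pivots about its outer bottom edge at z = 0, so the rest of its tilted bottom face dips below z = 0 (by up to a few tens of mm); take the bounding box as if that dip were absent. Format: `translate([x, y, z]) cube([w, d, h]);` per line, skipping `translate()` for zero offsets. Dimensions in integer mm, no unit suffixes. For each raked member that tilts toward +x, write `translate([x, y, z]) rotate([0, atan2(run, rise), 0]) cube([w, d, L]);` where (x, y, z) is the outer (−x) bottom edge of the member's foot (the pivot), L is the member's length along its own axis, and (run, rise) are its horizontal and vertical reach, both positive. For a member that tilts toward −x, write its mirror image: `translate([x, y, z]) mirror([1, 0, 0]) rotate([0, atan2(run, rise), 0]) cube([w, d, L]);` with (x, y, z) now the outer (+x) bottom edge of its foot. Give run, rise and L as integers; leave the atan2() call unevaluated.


// leg length = √(117² + 520²) = 533
// right-leg outer foot x = 2·117 + 110 = 344
// beam min-corner = (117, 0, 520)
translate([117, 0, 520]) cube([110, 809, 72]);
translate([0, 109, 0]) rotate([0, atan2(117, 520), 0]) cube([25, 34, 533]);
translate([344, 109, 0]) mirror([1, 0, 0]) rotate([0, atan2(117, 520), 0]) cube([25, 34, 533]);
translate([0, 666, 0]) rotate([0, atan2(117, 520), 0]) cube([25, 34, 533]);
translate([344, 666, 0]) mirror([1, 0, 0]) rotate([0, atan2(117, 520), 0]) cube([25, 34, 533]);


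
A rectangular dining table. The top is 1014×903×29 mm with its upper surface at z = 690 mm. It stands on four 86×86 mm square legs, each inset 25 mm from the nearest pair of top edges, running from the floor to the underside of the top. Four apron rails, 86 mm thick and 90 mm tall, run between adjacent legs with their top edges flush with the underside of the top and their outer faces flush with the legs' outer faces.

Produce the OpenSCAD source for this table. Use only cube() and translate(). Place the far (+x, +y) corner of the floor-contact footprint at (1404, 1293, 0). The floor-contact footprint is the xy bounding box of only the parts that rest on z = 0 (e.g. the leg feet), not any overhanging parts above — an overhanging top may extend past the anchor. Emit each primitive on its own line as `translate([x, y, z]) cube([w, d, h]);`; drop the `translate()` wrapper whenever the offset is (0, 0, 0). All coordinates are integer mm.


translate([415, 415, 661]) cube([1014, 903, 29]);
translate([440, 440, 0]) cube([86, 86, 661]);
translate([1318, 440, 0]) cube([86, 86, 661]);
translate([440, 1207, 0]) cube([86, 86, 661]);
translate([1318, 1207, 0]) cube([86, 86, 661]);
translate([526, 440, 571]) cube([792, 86, 90]);
translate([526, 1207, 571]) cube([792, 86, 90]);
translate([440, 526, 571]) cube([86, 681, 90]);
translate([1318, 526, 571]) cube([86, 681, 90]);


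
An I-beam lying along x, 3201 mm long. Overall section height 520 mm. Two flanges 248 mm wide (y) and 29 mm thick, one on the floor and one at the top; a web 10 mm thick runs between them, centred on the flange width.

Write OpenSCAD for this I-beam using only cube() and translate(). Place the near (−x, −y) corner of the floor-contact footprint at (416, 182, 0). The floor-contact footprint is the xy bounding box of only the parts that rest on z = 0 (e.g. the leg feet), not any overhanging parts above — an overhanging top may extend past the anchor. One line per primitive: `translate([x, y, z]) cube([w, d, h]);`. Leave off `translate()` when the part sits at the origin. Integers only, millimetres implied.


translate([416, 182, 0]) cube([3201, 248, 29]);
translate([416, 301, 29]) cube([3201, 10, 462]);
translate([416, 182, 491]) cube([3201, 248, 29]);


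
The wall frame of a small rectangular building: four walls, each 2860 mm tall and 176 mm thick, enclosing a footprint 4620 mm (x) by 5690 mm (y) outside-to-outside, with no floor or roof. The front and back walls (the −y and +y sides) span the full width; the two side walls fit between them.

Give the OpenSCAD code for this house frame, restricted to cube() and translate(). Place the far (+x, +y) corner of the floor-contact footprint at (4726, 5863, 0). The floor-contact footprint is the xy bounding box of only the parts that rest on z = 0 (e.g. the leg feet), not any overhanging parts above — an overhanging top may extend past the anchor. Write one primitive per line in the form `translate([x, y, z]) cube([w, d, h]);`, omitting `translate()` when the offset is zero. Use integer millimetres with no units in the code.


translate([106, 173, 0]) cube([4620, 176, 2860]);
translate([106, 5687, 0]) cube([4620, 176, 2860]);
translate([106, 349, 0]) cube([176, 5338, 2860]);
translate([4550, 349, 0]) cube([176, 5338, 2860]);


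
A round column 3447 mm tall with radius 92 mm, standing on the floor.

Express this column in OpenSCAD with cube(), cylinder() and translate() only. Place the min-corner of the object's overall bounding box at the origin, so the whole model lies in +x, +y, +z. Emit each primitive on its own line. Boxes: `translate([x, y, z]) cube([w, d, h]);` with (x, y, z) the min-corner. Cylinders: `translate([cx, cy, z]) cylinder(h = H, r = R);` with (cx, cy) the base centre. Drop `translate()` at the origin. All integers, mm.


translate([92, 92, 0]) cylinder(h = 3447, r = 92);


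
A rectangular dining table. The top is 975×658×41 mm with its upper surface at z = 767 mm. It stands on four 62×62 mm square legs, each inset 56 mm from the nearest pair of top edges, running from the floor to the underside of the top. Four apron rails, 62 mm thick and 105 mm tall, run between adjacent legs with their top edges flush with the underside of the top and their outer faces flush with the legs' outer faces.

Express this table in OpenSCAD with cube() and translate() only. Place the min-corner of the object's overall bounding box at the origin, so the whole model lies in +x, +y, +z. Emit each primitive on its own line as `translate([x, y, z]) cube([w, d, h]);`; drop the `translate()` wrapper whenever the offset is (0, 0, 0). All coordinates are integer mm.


// leg_h = 767 - 41 = 726
// apron z = 726 - 105 = 621
translate([0, 0, 726]) cube([975, 658, 41]);
translate([56, 56, 0]) cube([62, 62, 726]);
translate([857, 56, 0]) cube([62, 62, 726]);
translate([56, 540, 0]) cube([62, 62, 726]);
translate([857, 540, 0]) cube([62, 62, 726]);
translate([118, 56, 621]) cube([739, 62, 105]);
translate([118, 540, 621]) cube([739, 62, 105]);
translate([56, 118, 621]) cube([62, 422, 105]);
translate([857, 118, 621]) cube([62, 422, 105]);


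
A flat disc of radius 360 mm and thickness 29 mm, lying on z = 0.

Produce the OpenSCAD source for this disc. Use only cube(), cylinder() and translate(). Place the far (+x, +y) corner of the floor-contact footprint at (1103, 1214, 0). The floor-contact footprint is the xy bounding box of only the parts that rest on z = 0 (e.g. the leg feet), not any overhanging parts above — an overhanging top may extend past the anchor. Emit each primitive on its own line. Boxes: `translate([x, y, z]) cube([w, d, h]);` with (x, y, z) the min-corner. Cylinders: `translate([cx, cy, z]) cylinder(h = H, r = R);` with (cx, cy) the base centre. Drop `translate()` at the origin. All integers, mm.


translate([743, 854, 0]) cylinder(h = 29, r = 360);


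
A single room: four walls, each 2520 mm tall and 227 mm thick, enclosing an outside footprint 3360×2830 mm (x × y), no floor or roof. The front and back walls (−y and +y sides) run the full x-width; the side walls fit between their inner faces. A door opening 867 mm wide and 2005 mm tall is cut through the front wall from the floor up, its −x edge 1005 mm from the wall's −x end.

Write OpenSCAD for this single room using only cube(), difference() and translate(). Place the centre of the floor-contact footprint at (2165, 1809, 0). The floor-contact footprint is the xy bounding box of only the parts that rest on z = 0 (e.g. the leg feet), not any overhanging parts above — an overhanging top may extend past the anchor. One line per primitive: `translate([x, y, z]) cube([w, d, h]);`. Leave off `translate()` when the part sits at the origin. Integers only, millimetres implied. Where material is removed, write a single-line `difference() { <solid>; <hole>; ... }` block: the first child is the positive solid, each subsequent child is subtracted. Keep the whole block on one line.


difference() { translate([485, 394, 0]) cube([3360, 227, 2520]); translate([1490, 394, 0]) cube([867, 227, 2005]); }
translate([485, 2997, 0]) cube([3360, 227, 2520]);
translate([485, 621, 0]) cube([227, 2376, 2520]);
translate([3618, 621, 0]) cube([227, 2376, 2520]);


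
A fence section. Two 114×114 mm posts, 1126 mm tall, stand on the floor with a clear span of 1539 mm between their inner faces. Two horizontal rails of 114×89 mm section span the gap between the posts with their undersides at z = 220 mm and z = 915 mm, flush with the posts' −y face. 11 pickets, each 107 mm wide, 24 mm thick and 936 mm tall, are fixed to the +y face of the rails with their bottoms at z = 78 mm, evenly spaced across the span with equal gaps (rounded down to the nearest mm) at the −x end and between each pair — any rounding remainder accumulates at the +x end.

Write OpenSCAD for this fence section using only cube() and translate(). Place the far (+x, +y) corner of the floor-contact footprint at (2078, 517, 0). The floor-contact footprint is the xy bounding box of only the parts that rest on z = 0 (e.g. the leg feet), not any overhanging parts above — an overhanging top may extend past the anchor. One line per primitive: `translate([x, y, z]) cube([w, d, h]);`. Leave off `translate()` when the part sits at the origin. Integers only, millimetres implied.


translate([311, 403, 0]) cube([114, 114, 1126]);
translate([1964, 403, 0]) cube([114, 114, 1126]);
translate([425, 403, 220]) cube([1539, 114, 89]);
translate([425, 403, 915]) cube([1539, 114, 89]);
translate([455, 517, 78]) cube([107, 24, 936]);
translate([592, 517, 78]) cube([107, 24, 936]);
translate([729, 517, 78]) cube([107, 24, 936]);
translate([866, 517, 78]) cube([107, 24, 936]);
translate([1003, 517, 78]) cube([107, 24, 936]);
translate([1140, 517, 78]) cube([107, 24, 936]);
translate([1277, 517, 78]) cube([107, 24, 936]);
translate([1414, 517, 78]) cube([107, 24, 936]);
translate([1551, 517, 78]) cube([107, 24, 936]);
translate([1688, 517, 78]) cube([107, 24, 936]);
translate([1825, 517, 78]) cube([107, 24, 936]);


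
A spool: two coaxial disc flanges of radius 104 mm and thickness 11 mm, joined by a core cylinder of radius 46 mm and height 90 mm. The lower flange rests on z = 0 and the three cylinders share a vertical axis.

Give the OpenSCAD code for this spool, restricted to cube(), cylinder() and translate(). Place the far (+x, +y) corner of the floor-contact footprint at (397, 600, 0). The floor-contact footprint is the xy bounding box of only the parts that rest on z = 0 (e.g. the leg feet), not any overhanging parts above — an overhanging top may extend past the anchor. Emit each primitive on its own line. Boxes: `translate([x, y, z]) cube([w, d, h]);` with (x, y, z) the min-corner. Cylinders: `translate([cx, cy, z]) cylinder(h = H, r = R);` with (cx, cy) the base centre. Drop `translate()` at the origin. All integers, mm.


translate([293, 496, 0]) cylinder(h = 11, r = 104);
translate([293, 496, 11]) cylinder(h = 90, r = 46);
translate([293, 496, 101]) cylinder(h = 11, r = 104);


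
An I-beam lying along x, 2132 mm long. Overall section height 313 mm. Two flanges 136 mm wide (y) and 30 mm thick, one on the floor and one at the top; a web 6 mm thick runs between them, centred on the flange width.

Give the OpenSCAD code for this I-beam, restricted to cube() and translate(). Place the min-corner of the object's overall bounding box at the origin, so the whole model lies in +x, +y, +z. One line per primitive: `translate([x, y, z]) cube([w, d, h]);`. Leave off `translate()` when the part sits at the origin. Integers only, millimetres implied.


cube([2132, 136, 30]);
translate([0, 65, 30]) cube([2132, 6, 253]);
translate([0, 0, 283]) cube([2132, 136, 30]);


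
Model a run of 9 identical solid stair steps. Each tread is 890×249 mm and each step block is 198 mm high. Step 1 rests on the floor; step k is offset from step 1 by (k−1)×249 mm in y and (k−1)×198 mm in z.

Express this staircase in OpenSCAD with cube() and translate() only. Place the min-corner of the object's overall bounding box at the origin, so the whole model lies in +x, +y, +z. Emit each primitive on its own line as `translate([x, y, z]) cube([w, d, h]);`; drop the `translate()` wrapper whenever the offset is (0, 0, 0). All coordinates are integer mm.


cube([890, 249, 198]);
translate([0, 249, 198]) cube([890, 249, 198]);
translate([0, 498, 396]) cube([890, 249, 198]);
translate([0, 747, 594]) cube([890, 249, 198]);
translate([0, 996, 792]) cube([890, 249, 198]);
translate([0, 1245, 990]) cube([890, 249, 198]);
translate([0, 1494, 1188]) cube([890, 249, 198]);
translate([0, 1743, 1386]) cube([890, 249, 198]);
translate([0, 1992, 1584]) cube([890, 249, 198]);


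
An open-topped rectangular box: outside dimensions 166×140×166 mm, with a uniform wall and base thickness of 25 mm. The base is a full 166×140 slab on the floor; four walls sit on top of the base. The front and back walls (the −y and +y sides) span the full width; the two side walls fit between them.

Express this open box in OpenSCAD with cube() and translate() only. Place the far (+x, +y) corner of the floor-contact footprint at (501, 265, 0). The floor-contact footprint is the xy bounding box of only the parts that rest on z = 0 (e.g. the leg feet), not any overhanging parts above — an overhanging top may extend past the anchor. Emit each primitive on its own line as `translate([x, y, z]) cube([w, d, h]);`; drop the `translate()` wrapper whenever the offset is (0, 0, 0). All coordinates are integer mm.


translate([335, 125, 0]) cube([166, 140, 25]);
translate([335, 125, 25]) cube([166, 25, 141]);
translate([335, 240, 25]) cube([166, 25, 141]);
translate([335, 150, 25]) cube([25, 90, 141]);
translate([476, 150, 25]) cube([25, 90, 141]);


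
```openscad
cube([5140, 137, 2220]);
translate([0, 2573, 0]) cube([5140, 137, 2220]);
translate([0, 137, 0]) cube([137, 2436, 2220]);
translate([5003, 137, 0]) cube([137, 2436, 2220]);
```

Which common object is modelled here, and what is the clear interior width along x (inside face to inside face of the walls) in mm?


A house (or room) frame. The interior width is 4866 mm.

Four 2220 mm walls enclosing a rectangle with no floor or roof — a room or house frame. Outside width is 5140 mm and wall thickness is 137 mm, so the interior width is 5140 − 2 × 137 = 4866 mm.


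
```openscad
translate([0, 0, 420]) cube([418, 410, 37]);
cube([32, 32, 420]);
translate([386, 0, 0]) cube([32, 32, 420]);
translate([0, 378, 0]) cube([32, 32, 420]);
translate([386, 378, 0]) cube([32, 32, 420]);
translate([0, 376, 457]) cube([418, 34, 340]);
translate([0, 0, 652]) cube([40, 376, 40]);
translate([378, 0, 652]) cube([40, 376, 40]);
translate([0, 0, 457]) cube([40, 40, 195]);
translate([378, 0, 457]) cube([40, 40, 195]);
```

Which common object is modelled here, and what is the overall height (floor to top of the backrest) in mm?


A chair. The overall height is 797 mm.

A slab on four corner posts with a tall panel at the back — a chair. The seat slab sits at z = 420 with thickness 37, and the 340 mm backrest starts at the seat top, so the overall height is 420 + 37 + 340 = 797 mm.


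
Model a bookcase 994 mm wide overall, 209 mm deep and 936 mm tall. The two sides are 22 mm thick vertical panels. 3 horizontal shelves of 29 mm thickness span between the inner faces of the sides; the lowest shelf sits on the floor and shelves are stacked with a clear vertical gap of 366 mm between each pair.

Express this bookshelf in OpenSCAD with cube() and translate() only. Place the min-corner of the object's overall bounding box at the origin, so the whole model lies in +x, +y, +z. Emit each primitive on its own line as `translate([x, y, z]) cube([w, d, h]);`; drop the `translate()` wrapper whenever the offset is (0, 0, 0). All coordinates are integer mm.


cube([22, 209, 936]);
translate([972, 0, 0]) cube([22, 209, 936]);
translate([22, 0, 0]) cube([950, 209, 29]);
translate([22, 0, 395]) cube([950, 209, 29]);
translate([22, 0, 790]) cube([950, 209, 29]);


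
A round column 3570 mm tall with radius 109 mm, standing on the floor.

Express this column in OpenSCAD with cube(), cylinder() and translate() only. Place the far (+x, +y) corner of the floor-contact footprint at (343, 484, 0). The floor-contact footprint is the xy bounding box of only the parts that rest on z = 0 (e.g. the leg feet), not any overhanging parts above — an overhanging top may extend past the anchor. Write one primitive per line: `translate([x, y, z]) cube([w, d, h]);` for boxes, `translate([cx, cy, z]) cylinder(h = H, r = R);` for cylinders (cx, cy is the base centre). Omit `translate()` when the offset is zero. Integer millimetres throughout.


translate([234, 375, 0]) cylinder(h = 3570, r = 109);


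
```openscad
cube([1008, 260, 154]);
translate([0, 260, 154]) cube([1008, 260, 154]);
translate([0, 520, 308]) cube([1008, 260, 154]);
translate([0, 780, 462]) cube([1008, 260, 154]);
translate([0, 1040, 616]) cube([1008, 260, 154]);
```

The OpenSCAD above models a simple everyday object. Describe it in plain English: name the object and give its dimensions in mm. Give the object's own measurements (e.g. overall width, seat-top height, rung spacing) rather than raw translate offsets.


A straight staircase of 5 solid steps. Each step is 1008 mm wide (x), 260 mm deep (y, the going) and 154 mm tall (the rise). The first step rests on the floor; each subsequent step sits one going further in +y and one rise higher in +z, directly behind and above the previous step with no overlap.


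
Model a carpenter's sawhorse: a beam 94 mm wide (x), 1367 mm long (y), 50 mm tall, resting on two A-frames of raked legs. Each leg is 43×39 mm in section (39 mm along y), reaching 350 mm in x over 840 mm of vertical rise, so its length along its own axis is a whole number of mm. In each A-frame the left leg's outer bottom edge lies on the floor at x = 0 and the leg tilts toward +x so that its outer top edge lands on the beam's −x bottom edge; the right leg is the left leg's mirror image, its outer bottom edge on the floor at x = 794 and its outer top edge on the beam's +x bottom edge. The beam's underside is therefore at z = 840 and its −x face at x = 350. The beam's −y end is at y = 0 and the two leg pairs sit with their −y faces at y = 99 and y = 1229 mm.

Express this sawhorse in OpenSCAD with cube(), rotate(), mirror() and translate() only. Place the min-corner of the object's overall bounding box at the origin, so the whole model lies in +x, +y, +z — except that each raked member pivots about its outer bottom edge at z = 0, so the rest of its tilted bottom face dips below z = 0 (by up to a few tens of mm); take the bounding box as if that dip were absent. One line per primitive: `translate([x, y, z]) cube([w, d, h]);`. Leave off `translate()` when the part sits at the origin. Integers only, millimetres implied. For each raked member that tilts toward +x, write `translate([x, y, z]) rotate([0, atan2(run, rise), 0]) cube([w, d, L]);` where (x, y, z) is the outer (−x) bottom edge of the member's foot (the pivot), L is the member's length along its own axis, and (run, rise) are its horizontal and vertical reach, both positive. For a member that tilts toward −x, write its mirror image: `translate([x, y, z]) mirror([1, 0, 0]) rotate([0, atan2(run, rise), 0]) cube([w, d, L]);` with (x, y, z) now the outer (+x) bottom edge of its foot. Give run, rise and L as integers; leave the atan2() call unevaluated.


translate([350, 0, 840]) cube([94, 1367, 50]);
translate([0, 99, 0]) rotate([0, atan2(350, 840), 0]) cube([43, 39, 910]);
translate([794, 99, 0]) mirror([1, 0, 0]) rotate([0, atan2(350, 840), 0]) cube([43, 39, 910]);
translate([0, 1229, 0]) rotate([0, atan2(350, 840), 0]) cube([43, 39, 910]);
translate([794, 1229, 0]) mirror([1, 0, 0]) rotate([0, atan2(350, 840), 0]) cube([43, 39, 910]);


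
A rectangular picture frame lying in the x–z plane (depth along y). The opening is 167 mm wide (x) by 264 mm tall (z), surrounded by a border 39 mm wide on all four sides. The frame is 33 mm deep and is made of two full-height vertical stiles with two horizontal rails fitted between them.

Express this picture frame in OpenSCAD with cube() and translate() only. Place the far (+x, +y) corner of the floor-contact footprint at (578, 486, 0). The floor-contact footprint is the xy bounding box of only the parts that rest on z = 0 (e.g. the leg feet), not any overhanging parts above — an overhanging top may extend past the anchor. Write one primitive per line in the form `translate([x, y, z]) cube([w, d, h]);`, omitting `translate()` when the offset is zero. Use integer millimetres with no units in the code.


translate([333, 453, 0]) cube([39, 33, 342]);
translate([539, 453, 0]) cube([39, 33, 342]);
translate([372, 453, 0]) cube([167, 33, 39]);
translate([372, 453, 303]) cube([167, 33, 39]);


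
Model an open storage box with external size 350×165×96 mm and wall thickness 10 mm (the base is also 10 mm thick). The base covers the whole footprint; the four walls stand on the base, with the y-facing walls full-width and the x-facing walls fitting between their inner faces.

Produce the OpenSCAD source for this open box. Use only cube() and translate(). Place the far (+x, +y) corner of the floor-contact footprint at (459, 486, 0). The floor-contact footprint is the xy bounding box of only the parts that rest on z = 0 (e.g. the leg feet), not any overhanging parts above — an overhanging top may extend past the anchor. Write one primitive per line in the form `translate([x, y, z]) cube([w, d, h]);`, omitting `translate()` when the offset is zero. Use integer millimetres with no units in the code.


translate([109, 321, 0]) cube([350, 165, 10]);
translate([109, 321, 10]) cube([350, 10, 86]);
translate([109, 476, 10]) cube([350, 10, 86]);
translate([109, 331, 10]) cube([10, 145, 86]);
translate([449, 331, 10]) cube([10, 145, 86]);


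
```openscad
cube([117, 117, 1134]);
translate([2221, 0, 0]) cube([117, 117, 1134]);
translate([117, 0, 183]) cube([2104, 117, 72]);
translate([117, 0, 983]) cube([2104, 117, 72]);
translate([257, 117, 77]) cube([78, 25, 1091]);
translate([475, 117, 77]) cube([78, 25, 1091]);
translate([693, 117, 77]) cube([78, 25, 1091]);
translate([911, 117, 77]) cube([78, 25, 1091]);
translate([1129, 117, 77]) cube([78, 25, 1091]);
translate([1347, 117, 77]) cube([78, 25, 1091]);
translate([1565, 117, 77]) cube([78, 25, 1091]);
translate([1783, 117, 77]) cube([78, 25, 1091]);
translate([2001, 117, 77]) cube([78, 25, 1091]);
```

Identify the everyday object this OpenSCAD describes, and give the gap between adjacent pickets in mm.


A fence section. The picket gap is 140 mm.

Two posts, two rails, 9 pickets — a fence section. Span 2104 mm holds 9 pickets of 78 mm with 10 equal gaps: ⌊(2104 − 9·78) / 10⌋ = 140 mm.


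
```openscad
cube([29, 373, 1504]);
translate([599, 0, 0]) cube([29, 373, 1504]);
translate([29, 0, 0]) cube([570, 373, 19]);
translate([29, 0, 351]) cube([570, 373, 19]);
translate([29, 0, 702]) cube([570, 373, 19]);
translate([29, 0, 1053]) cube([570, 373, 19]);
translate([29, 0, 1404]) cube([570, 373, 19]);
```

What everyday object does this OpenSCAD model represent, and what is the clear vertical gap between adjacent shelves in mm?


A bookshelf. The clear shelf gap is 332 mm.

Two tall side panels with 5 horizontal boards between them — a bookshelf. The first two shelf undersides are at z = 0 and z = 351; with shelf thickness 19, the clear gap is 351 − 0 − 19 = 332 mm.


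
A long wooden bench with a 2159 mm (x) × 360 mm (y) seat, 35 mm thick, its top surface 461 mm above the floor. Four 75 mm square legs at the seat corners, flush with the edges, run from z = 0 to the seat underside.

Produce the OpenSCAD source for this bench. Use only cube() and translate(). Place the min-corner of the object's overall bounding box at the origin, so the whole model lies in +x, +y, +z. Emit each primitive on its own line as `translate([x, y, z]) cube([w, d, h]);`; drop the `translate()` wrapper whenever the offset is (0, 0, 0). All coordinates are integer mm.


// leg_h = 461 − 35 = 426
translate([0, 0, 426]) cube([2159, 360, 35]);
cube([75, 75, 426]);
translate([0, 285, 0]) cube([75, 75, 426]);
translate([2084, 0, 0]) cube([75, 75, 426]);
translate([2084, 285, 0]) cube([75, 75, 426]);


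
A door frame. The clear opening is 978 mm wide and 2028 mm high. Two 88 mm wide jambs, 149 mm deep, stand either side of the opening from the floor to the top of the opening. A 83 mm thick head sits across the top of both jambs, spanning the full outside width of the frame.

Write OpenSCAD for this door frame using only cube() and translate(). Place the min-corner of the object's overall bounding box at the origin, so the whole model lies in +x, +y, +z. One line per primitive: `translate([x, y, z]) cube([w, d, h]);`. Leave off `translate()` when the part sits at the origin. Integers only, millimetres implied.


cube([88, 149, 2028]);
translate([1066, 0, 0]) cube([88, 149, 2028]);
translate([0, 0, 2028]) cube([1154, 149, 83]);


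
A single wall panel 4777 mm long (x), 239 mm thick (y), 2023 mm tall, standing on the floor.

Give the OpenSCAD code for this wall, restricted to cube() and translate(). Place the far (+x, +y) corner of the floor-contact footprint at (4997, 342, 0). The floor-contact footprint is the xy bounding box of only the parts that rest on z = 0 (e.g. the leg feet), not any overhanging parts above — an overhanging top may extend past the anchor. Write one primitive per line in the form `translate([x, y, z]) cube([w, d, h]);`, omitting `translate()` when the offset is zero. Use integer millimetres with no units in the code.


translate([220, 103, 0]) cube([4777, 239, 2023]);


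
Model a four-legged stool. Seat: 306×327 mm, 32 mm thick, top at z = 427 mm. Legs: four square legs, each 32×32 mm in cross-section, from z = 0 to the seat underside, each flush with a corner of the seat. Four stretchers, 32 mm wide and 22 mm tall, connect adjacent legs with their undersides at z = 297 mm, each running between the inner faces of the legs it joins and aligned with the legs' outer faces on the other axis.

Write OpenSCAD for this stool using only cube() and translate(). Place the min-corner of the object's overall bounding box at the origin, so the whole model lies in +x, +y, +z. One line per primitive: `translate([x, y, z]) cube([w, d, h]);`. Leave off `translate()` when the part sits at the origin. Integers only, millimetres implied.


// leg_h = 427 - 32 = 395
// stretcher span = 306 - 2*32 = 242
translate([0, 0, 395]) cube([306, 327, 32]);
cube([32, 32, 395]);
translate([274, 0, 0]) cube([32, 32, 395]);
translate([0, 295, 0]) cube([32, 32, 395]);
translate([274, 295, 0]) cube([32, 32, 395]);
translate([32, 0, 297]) cube([242, 32, 22]);
translate([32, 295, 297]) cube([242, 32, 22]);
translate([0, 32, 297]) cube([32, 263, 22]);
translate([274, 32, 297]) cube([32, 263, 22]);


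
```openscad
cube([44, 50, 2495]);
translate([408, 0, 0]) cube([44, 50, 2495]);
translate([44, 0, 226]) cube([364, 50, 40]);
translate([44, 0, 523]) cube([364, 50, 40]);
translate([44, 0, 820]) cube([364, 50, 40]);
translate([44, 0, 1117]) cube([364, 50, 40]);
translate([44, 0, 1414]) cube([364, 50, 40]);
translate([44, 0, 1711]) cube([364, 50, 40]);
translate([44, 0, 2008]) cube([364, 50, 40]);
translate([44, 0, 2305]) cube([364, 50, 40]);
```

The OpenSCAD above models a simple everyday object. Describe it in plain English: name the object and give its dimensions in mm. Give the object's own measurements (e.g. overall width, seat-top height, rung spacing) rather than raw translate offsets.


A straight ladder. Two 44×50 mm vertical rails, 2495 mm tall, stand 452 mm apart (outside-to-outside) with their front faces coplanar on the −y side. 8 rungs, each 50 mm deep and 40 mm tall, span between the inner faces of the rails, front faces flush with the rails. The lowest rung's underside is at z = 226 mm and rungs are spaced 297 mm apart (underside to underside).


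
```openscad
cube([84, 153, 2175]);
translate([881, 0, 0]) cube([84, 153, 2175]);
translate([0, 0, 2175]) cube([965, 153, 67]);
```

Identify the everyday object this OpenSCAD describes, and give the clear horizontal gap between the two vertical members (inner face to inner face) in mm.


A door frame. The clear opening width is 797 mm.

Two 2175 mm tall posts with a header on top — a door frame. The left jamb is 84 mm wide at x = 0; the right jamb starts at x = 881. The clear opening is 881 − 84 = 797 mm.


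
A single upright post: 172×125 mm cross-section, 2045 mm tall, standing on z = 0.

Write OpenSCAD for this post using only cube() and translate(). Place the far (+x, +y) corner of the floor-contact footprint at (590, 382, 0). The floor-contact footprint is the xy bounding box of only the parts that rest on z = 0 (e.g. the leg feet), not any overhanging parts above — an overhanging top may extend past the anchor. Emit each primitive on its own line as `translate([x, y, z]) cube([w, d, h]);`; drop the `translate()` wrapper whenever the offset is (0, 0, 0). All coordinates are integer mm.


translate([418, 257, 0]) cube([172, 125, 2045]);


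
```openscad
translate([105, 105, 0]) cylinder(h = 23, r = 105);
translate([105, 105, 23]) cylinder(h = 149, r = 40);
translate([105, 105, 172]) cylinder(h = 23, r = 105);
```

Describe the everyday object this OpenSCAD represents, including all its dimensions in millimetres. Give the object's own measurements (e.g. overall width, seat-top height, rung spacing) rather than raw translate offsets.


A spool: two coaxial disc flanges of radius 105 mm and thickness 23 mm, joined by a core cylinder of radius 40 mm and height 149 mm. The lower flange rests on z = 0 and the three cylinders share a vertical axis.
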